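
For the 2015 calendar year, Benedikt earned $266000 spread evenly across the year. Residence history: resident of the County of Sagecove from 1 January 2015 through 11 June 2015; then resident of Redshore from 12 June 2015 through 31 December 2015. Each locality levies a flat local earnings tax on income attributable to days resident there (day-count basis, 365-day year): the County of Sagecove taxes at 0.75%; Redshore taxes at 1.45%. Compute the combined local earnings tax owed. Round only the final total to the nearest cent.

$3030.58

The County of Sagecove, 1 January – 11 June 2015: 162 days → $266000 × 0.75% × 162/365 = $885.4521
Redshore, 12 June – 31 December 2015: 203 days → $266000 × 1.45% × 203/365 = $2145.1260
Total = $3030.5781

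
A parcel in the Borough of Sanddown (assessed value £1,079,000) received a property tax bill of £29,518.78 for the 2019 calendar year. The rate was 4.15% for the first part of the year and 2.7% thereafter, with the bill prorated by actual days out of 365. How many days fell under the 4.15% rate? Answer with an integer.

Let d = days at the first rate; then 365 − d days at the second rate.
£1,079,000 × [4.15%·d + 2.7%·(365−d)] / 365 = £29,518.78
Solving gives d = 9, so the new rate took effect on 10 Jan 2019.

9 days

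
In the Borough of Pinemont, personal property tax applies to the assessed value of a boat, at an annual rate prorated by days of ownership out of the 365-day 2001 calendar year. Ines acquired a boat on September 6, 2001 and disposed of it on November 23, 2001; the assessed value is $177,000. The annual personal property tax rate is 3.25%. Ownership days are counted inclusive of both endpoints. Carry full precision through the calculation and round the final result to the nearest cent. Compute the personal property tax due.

Days held (September 6 – November 23, 2001): 79 out of 365
Tax = $177,000 × 3.25% × 79/365 = $1,245.0616

$1,245.06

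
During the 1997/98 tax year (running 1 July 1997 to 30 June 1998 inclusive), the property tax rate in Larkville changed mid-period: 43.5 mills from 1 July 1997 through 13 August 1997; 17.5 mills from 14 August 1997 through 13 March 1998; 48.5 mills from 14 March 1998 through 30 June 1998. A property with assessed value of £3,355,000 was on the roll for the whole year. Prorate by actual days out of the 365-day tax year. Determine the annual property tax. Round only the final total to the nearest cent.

1 July – 13 August 1997: 44 days at 43.5 mills → £3,355,000 × 4.35% × 44/365 = £17,593.0685
14 August 1997 – 13 March 1998: 212 days at 17.5 mills → £3,355,000 × 1.75% × 212/365 = £34,101.5068
14 March – 30 June 1998: 109 days at 48.5 mills → £3,355,000 × 4.85% × 109/365 = £48,592.3493
Total = £100,286.9247

£100,286.92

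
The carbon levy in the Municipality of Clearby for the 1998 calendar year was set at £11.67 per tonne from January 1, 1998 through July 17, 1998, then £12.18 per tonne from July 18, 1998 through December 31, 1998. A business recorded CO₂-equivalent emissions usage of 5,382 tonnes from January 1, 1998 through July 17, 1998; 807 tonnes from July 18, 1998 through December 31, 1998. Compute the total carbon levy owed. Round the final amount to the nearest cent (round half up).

January 1 – July 17, 1998: 5,382 tonnes at £11.67/tonne → £62,807.94
July 18 – December 31, 1998: 807 tonnes at £12.18/tonne → £9,829.26

£72,637.20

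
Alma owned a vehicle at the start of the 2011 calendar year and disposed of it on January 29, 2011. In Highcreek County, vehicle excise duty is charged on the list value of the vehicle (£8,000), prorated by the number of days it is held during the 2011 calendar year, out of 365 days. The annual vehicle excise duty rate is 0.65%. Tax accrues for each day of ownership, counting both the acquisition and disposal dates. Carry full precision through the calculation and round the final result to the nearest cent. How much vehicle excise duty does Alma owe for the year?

£4.13

Days held (January 1 – January 29, 2011): 29 out of 365
Tax = £8,000 × 0.65% × 29/365 = £4.1315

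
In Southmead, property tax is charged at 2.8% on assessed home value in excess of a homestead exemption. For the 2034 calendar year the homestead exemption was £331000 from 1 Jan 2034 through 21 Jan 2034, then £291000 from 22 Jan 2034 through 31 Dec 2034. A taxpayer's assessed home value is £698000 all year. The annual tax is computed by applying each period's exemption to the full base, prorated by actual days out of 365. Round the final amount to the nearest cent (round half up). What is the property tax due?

£11331.56

1 Jan – 21 Jan 2034: 21 days, exemption £331000 → (£698000 − £331000) × 2.8% × 21/365 = £591.2219
22 Jan – 31 Dec 2034: 344 days, exemption £291000 → (£698000 − £291000) × 2.8% × 344/365 = £10740.3397
Total = £11331.5616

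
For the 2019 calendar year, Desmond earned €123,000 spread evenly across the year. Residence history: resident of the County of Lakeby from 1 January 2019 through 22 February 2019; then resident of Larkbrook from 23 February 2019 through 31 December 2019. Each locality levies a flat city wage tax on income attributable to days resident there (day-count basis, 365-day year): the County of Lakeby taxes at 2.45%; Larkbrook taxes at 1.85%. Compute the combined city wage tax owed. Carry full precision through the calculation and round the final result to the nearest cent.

The County of Lakeby, 1 January – 22 February 2019: 53 days → €123,000 × 2.45% × 53/365 = €437.5767
Larkbrook, 23 February – 31 December 2019: 312 days → €123,000 × 1.85% × 312/365 = €1,945.0849
Total = €2,382.6616

€2,382.66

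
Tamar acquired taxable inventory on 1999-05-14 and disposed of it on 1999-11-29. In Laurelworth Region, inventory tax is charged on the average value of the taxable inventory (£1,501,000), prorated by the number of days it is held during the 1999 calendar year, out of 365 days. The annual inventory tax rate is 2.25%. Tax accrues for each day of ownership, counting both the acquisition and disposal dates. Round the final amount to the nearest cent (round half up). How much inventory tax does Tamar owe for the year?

Days held (1999-05-14 to 1999-11-29): 200 out of 365
Tax = £1,501,000 × 2.25% × 200/365 = £18,505.4795

£18,505.48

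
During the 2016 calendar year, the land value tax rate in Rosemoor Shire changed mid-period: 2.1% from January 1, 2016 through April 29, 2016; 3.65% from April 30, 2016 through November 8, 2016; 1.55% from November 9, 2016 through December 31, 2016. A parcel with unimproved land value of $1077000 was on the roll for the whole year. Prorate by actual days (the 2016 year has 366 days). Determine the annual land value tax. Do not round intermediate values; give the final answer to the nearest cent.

January 1 – April 29, 2016: 120 days at 2.1% → $1077000 × 2.1% × 120/366 = $7415.4098
April 30 – November 8, 2016: 193 days at 3.65% → $1077000 × 3.65% × 193/366 = $20729.3074
November 9 – December 31, 2016: 53 days at 1.55% → $1077000 × 1.55% × 53/366 = $2417.3648
Total = $30562.0820

$30562.08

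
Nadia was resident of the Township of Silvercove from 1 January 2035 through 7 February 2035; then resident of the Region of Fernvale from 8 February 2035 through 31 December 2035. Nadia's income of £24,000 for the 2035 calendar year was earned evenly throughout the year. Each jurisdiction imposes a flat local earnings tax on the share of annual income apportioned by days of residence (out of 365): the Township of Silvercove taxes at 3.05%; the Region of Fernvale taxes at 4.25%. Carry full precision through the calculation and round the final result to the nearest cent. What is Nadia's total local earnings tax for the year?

£990.02

The Township of Silvercove, 1 January – 7 February 2035: 38 days → £24,000 × 3.05% × 38/365 = £76.2082
The Region of Fernvale, 8 February – 31 December 2035: 327 days → £24,000 × 4.25% × 327/365 = £913.8082
Total = £990.0164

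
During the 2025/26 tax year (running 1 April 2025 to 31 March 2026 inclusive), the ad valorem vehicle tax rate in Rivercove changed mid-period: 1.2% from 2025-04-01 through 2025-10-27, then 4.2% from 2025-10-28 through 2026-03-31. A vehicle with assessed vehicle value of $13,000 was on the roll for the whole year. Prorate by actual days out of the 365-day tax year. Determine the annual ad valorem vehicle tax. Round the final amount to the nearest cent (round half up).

$321.62

2025-04-01 to 2025-10-27: 210 days at 1.2% → $13,000 × 1.2% × 210/365 = $89.7534
2025-10-28 to 2026-03-31: 155 days at 4.2% → $13,000 × 4.2% × 155/365 = $231.8630
Total = $321.6164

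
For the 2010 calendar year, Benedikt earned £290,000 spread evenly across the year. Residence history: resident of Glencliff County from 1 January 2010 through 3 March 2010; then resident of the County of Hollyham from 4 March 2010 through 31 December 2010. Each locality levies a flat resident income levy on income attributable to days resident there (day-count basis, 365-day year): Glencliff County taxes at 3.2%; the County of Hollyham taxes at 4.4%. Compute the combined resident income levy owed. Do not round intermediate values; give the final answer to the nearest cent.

£12,168.88

Glencliff County, 1 January – 3 March 2010: 62 days → £290,000 × 3.2% × 62/365 = £1,576.3288
The County of Hollyham, 4 March – 31 December 2010: 303 days → £290,000 × 4.4% × 303/365 = £10,592.5479
Total = £12,168.8767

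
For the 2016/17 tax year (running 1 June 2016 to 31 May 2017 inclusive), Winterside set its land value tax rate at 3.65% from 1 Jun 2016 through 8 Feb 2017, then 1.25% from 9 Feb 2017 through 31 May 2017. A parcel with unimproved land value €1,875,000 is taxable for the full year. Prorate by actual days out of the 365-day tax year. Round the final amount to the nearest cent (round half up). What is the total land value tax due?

1 Jun 2016 – 8 Feb 2017: 253 days at 3.65% → €1,875,000 × 3.65% × 253/365 = €47,437.5000
9 Feb – 31 May 2017: 112 days at 1.25% → €1,875,000 × 1.25% × 112/365 = €7,191.7808
Total = €54,629.2808

€54,629.28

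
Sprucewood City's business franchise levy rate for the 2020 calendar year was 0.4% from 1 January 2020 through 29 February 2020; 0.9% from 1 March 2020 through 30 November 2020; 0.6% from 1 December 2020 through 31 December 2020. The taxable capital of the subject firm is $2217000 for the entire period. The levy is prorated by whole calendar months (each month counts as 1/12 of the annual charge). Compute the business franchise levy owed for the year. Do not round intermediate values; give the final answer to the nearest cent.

$17551.25

1 January – 29 February 2020: 2 months at 0.4% → $2217000 × 0.4% × 2/12 = $1478.0000
1 March – 30 November 2020: 9 months at 0.9% → $2217000 × 0.9% × 9/12 = $14964.7500
1 December – 31 December 2020: 1 month at 0.6% → $2217000 × 0.6% × 1/12 = $1108.5000
Total = $17551.2500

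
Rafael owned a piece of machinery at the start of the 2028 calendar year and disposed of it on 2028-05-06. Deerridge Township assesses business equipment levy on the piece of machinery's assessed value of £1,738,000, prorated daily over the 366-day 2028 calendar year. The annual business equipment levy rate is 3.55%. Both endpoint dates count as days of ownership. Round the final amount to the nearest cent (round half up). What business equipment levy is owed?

£21,409.22

Days held (2028-01-01 to 2028-05-06): 127 out of 366
Tax = £1,738,000 × 3.55% × 127/366 = £21,409.2158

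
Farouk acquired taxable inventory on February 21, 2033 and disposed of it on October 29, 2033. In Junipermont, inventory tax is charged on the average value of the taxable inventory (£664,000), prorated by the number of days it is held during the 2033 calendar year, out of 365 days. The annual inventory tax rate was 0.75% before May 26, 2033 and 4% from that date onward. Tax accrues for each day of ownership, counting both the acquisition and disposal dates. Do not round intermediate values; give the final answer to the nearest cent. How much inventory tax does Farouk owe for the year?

£12,706.96

February 21 – May 25, 2033: 94 days at 0.75% → £664,000 × 0.75% × 94/365 = £1,282.5205
May 26 – October 29, 2033: 157 days at 4% → £664,000 × 4% × 157/365 = £11,424.4384
Total = £12,706.9589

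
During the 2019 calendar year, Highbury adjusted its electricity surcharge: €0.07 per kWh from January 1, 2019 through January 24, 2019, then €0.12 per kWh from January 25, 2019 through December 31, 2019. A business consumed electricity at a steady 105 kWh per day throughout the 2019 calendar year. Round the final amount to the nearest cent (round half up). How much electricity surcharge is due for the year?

January 1 – January 24, 2019: 24 days × 105 kWh/day = 2,520 kWh at €0.07/kWh → €176.40
January 25 – December 31, 2019: 341 days × 105 kWh/day = 35,805 kWh at €0.12/kWh → €4,296.60

€4,473.00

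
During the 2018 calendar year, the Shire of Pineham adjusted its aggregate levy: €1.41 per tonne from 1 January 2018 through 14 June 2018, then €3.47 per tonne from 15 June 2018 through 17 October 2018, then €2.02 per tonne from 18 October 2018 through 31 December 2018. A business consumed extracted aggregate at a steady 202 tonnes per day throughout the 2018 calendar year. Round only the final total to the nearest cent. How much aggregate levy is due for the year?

€165215.80

1 January – 14 June 2018: 165 days × 202 tonnes/day = 33,330 tonnes at €1.41/tonne → €46995.30
15 June – 17 October 2018: 125 days × 202 tonnes/day = 25,250 tonnes at €3.47/tonne → €87617.50
18 October – 31 December 2018: 75 days × 202 tonnes/day = 15,150 tonnes at €2.02/tonne → €30603.00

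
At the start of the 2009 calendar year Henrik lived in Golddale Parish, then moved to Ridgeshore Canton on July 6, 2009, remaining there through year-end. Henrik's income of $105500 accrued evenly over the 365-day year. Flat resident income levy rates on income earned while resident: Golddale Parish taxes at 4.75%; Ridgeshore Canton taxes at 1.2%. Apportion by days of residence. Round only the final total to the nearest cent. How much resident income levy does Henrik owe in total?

Golddale Parish, January 1 – July 5, 2009: 186 days → $105500 × 4.75% × 186/365 = $2553.6781
Ridgeshore Canton, July 6 – December 31, 2009: 179 days → $105500 × 1.2% × 179/365 = $620.8603
Total = $3174.5384

$3174.54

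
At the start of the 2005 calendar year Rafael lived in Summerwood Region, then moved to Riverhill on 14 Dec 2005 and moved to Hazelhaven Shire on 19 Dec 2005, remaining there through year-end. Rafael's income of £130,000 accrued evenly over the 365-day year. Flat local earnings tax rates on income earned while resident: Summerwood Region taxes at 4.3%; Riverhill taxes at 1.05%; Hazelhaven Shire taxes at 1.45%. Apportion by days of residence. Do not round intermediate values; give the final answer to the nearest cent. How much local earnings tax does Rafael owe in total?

Summerwood Region, 1 Jan – 13 Dec 2005: 347 days → £130,000 × 4.3% × 347/365 = £5,314.3288
Riverhill, 14 Dec – 18 Dec 2005: 5 days → £130,000 × 1.05% × 5/365 = £18.6986
Hazelhaven Shire, 19 Dec – 31 Dec 2005: 13 days → £130,000 × 1.45% × 13/365 = £67.1370
Total = £5,400.1644

£5,400.16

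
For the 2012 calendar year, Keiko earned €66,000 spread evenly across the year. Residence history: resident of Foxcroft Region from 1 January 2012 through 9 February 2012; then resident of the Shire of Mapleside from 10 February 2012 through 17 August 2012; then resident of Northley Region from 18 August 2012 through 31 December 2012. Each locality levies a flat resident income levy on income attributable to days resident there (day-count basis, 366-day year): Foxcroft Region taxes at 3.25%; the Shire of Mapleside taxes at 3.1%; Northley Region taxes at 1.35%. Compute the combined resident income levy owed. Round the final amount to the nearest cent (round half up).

Foxcroft Region, 1 January – 9 February 2012: 40 days → €66,000 × 3.25% × 40/366 = €234.4262
The Shire of Mapleside, 10 February – 17 August 2012: 190 days → €66,000 × 3.1% × 190/366 = €1,062.1311
Northley Region, 18 August – 31 December 2012: 136 days → €66,000 × 1.35% × 136/366 = €331.0820
Total = €1,627.6393

€1,627.64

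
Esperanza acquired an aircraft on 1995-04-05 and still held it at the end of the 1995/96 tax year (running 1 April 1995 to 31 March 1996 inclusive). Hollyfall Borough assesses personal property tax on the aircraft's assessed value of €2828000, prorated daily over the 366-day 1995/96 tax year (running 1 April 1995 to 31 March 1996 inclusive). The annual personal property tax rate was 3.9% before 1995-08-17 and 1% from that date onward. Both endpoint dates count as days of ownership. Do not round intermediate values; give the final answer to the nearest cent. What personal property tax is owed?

€57997.18

1995-04-05 to 1995-08-16: 134 days at 3.9% → €2828000 × 3.9% × 134/366 = €40380.1311
1995-08-17 to 1996-03-31: 228 days at 1% → €2828000 × 1% × 228/366 = €17617.0492
Total = €57997.1803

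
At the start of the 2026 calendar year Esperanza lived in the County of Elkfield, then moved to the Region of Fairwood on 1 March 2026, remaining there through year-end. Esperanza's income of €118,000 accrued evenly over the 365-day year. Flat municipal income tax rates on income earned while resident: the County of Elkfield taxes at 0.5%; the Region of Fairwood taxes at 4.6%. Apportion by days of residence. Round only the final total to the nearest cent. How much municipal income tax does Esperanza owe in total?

€4,645.97

The County of Elkfield, 1 January – 28 February 2026: 59 days → €118,000 × 0.5% × 59/365 = €95.3699
The Region of Fairwood, 1 March – 31 December 2026: 306 days → €118,000 × 4.6% × 306/365 = €4,550.5973
Total = €4,645.9671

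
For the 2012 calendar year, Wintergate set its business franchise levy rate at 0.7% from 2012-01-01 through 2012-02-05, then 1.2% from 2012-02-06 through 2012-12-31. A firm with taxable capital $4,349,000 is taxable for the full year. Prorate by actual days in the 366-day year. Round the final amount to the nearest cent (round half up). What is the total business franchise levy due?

$50,049.15

2012-01-01 to 2012-02-05: 36 days at 0.7% → $4,349,000 × 0.7% × 36/366 = $2,994.3934
2012-02-06 to 2012-12-31: 330 days at 1.2% → $4,349,000 × 1.2% × 330/366 = $47,054.7541
Total = $50,049.1475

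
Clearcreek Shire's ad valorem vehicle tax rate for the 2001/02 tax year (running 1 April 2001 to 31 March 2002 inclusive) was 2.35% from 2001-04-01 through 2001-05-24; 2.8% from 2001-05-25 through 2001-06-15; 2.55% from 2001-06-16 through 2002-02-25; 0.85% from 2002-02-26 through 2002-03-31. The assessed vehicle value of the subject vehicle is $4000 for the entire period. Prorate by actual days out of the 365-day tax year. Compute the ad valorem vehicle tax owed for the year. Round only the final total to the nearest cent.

2001-04-01 to 2001-05-24: 54 days at 2.35% → $4000 × 2.35% × 54/365 = $13.9068
2001-05-25 to 2001-06-15: 22 days at 2.8% → $4000 × 2.8% × 22/365 = $6.7507
2001-06-16 to 2002-02-25: 255 days at 2.55% → $4000 × 2.55% × 255/365 = $71.2603
2002-02-26 to 2002-03-31: 34 days at 0.85% → $4000 × 0.85% × 34/365 = $3.1671
Total = $95.0849

$95.08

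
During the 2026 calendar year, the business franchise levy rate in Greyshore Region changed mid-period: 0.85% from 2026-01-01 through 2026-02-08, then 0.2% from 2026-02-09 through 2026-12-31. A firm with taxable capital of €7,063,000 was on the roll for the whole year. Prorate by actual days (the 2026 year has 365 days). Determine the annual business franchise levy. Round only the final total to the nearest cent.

2026-01-01 to 2026-02-08: 39 days at 0.85% → €7,063,000 × 0.85% × 39/365 = €6,414.7521
2026-02-09 to 2026-12-31: 326 days at 0.2% → €7,063,000 × 0.2% × 326/365 = €12,616.6466
Total = €19,031.3986

€19,031.40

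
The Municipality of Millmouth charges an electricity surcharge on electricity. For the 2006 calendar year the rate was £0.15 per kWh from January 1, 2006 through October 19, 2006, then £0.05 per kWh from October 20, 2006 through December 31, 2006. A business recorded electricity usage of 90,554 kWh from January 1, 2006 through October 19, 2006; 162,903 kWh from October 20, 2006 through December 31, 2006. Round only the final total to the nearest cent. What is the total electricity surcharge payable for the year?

January 1 – October 19, 2006: 90,554 kWh at £0.15/kWh → £13,583.10
October 20 – December 31, 2006: 162,903 kWh at £0.05/kWh → £8,145.15

£21,728.25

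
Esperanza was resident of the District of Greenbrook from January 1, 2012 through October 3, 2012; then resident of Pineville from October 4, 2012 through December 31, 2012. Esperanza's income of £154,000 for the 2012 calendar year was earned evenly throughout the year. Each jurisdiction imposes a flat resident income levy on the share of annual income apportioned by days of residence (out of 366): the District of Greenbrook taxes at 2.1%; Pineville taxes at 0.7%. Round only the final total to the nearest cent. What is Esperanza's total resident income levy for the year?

The District of Greenbrook, January 1 – October 3, 2012: 277 days → £154,000 × 2.1% × 277/366 = £2,447.5902
Pineville, October 4 – December 31, 2012: 89 days → £154,000 × 0.7% × 89/366 = £262.1366
Total = £2,709.7268

£2,709.73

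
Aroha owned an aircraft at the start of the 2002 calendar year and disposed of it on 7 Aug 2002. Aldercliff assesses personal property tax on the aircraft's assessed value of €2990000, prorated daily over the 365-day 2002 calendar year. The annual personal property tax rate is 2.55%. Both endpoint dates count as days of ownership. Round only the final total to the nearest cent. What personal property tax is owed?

€45747.00

Days held (1 Jan – 7 Aug 2002): 219 out of 365
Tax = €2990000 × 2.55% × 219/365 = €45747.0000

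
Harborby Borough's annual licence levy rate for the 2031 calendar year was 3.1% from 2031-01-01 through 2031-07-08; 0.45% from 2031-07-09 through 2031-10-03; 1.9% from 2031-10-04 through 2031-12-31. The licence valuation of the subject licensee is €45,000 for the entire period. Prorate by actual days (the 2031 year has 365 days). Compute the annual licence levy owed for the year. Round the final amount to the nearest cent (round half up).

2031-01-01 to 2031-07-08: 189 days at 3.1% → €45,000 × 3.1% × 189/365 = €722.3425
2031-07-09 to 2031-10-03: 87 days at 0.45% → €45,000 × 0.45% × 87/365 = €48.2671
2031-10-04 to 2031-12-31: 89 days at 1.9% → €45,000 × 1.9% × 89/365 = €208.4795
Total = €979.0890

€979.09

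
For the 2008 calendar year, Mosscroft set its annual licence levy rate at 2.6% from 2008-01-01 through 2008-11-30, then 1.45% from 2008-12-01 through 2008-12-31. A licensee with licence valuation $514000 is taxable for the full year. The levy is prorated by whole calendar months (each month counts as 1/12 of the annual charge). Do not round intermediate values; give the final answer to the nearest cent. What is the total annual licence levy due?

$12871.42

2008-01-01 to 2008-11-30: 11 months at 2.6% → $514000 × 2.6% × 11/12 = $12250.3333
2008-12-01 to 2008-12-31: 1 month at 1.45% → $514000 × 1.45% × 1/12 = $621.0833
Total = $12871.4167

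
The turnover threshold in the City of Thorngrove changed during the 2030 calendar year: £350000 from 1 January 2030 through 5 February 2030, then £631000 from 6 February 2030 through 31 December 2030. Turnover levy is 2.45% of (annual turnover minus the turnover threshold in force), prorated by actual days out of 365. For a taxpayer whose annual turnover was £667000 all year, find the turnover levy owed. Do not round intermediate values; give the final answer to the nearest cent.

£1561.02

1 January – 5 February 2030: 36 days, exemption £350000 → (£667000 − £350000) × 2.45% × 36/365 = £766.0110
6 February – 31 December 2030: 329 days, exemption £631000 → (£667000 − £631000) × 2.45% × 329/365 = £795.0082
Total = £1561.0192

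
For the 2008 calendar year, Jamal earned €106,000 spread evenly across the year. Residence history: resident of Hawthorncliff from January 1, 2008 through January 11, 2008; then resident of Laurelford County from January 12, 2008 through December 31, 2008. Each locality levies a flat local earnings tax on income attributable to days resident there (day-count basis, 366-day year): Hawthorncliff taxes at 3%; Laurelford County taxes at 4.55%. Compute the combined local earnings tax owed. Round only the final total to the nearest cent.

€4,773.62

Hawthorncliff, January 1 – January 11, 2008: 11 days → €106,000 × 3% × 11/366 = €95.5738
Laurelford County, January 12 – December 31, 2008: 355 days → €106,000 × 4.55% × 355/366 = €4,678.0464
Total = €4,773.6202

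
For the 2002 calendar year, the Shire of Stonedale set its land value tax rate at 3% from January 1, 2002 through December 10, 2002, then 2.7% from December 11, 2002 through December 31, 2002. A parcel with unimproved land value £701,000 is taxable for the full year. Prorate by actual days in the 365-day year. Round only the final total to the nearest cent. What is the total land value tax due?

January 1 – December 10, 2002: 344 days at 3% → £701,000 × 3% × 344/365 = £19,820.0548
December 11 – December 31, 2002: 21 days at 2.7% → £701,000 × 2.7% × 21/365 = £1,088.9507
Total = £20,909.0055

£20,909.01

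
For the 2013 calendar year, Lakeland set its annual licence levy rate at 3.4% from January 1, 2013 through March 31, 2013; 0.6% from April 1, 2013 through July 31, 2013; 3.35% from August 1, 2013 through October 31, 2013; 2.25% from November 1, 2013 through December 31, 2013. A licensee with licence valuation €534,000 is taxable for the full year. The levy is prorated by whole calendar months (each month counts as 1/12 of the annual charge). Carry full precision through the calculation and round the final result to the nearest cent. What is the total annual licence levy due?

January 1 – March 31, 2013: 3 months at 3.4% → €534,000 × 3.4% × 3/12 = €4,539.0000
April 1 – July 31, 2013: 4 months at 0.6% → €534,000 × 0.6% × 4/12 = €1,068.0000
August 1 – October 31, 2013: 3 months at 3.35% → €534,000 × 3.35% × 3/12 = €4,472.2500
November 1 – December 31, 2013: 2 months at 2.25% → €534,000 × 2.25% × 2/12 = €2,002.5000
Total = €12,081.7500

€12,081.75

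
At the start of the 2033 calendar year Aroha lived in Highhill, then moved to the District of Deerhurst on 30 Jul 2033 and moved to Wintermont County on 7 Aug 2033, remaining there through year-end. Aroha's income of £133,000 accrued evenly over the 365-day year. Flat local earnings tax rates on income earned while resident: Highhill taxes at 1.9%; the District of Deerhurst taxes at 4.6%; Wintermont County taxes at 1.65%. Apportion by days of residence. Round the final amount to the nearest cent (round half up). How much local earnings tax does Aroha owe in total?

Highhill, 1 Jan – 29 Jul 2033: 210 days → £133,000 × 1.9% × 210/365 = £1,453.8904
The District of Deerhurst, 30 Jul – 6 Aug 2033: 8 days → £133,000 × 4.6% × 8/365 = £134.0932
Wintermont County, 7 Aug – 31 Dec 2033: 147 days → £133,000 × 1.65% × 147/365 = £883.8123
Total = £2,471.7959

£2,471.80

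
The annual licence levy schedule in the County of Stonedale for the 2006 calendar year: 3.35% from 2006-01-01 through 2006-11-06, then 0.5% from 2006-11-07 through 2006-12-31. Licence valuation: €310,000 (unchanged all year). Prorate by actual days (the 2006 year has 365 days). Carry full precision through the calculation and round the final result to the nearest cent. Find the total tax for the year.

€9,053.70

2006-01-01 to 2006-11-06: 310 days at 3.35% → €310,000 × 3.35% × 310/365 = €8,820.1370
2006-11-07 to 2006-12-31: 55 days at 0.5% → €310,000 × 0.5% × 55/365 = €233.5616
Total = €9,053.6986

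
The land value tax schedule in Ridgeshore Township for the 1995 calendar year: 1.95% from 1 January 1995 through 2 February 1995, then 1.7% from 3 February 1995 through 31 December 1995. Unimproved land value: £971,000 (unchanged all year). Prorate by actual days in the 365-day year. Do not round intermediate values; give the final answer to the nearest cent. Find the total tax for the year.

£16,726.47

1 January – 2 February 1995: 33 days at 1.95% → £971,000 × 1.95% × 33/365 = £1,711.8863
3 February – 31 December 1995: 332 days at 1.7% → £971,000 × 1.7% × 332/365 = £15,014.5863
Total = £16,726.4726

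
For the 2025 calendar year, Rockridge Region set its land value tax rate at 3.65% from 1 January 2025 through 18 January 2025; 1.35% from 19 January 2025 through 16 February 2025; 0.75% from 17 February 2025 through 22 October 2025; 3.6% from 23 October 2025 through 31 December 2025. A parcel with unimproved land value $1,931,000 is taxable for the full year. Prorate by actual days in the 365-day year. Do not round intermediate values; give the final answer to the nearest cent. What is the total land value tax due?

1 January – 18 January 2025: 18 days at 3.65% → $1,931,000 × 3.65% × 18/365 = $3,475.8000
19 January – 16 February 2025: 29 days at 1.35% → $1,931,000 × 1.35% × 29/365 = $2,071.1959
17 February – 22 October 2025: 248 days at 0.75% → $1,931,000 × 0.75% × 248/365 = $9,840.1644
23 October – 31 December 2025: 70 days at 3.6% → $1,931,000 × 3.6% × 70/365 = $13,331.8356
Total = $28,718.9959

$28,719.00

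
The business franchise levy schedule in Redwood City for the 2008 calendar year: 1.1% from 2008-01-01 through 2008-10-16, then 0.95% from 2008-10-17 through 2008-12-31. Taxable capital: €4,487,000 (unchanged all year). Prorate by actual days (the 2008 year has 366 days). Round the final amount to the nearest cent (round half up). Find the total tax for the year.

€47,959.41

2008-01-01 to 2008-10-16: 290 days at 1.1% → €4,487,000 × 1.1% × 290/366 = €39,108.0055
2008-10-17 to 2008-12-31: 76 days at 0.95% → €4,487,000 × 0.95% × 76/366 = €8,851.4044
Total = €47,959.4098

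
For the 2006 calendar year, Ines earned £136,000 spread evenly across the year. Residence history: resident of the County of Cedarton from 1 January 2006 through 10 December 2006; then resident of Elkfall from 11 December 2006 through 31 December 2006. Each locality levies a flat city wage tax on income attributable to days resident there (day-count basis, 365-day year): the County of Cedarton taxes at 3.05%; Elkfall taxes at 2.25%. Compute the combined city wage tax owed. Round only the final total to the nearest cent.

The County of Cedarton, 1 January – 10 December 2006: 344 days → £136,000 × 3.05% × 344/365 = £3,909.3479
Elkfall, 11 December – 31 December 2006: 21 days → £136,000 × 2.25% × 21/365 = £176.0548
Total = £4,085.4027

£4,085.40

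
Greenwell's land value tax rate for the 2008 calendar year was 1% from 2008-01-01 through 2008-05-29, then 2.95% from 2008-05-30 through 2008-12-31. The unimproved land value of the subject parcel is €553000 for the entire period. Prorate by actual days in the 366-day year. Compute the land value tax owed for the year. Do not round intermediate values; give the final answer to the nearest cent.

2008-01-01 to 2008-05-29: 150 days at 1% → €553000 × 1% × 150/366 = €2266.3934
2008-05-30 to 2008-12-31: 216 days at 2.95% → €553000 × 2.95% × 216/366 = €9627.6393
Total = €11894.0328

€11894.03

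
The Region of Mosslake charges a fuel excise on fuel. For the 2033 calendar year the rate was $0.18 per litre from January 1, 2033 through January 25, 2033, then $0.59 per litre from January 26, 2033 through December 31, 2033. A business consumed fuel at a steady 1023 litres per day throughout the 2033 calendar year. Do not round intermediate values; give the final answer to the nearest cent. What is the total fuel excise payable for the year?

$209,817.30

January 1 – January 25, 2033: 25 days × 1023 litres/day = 25,575 litres at $0.18/litre → $4,603.50
January 26 – December 31, 2033: 340 days × 1023 litres/day = 347,820 litres at $0.59/litre → $205,213.80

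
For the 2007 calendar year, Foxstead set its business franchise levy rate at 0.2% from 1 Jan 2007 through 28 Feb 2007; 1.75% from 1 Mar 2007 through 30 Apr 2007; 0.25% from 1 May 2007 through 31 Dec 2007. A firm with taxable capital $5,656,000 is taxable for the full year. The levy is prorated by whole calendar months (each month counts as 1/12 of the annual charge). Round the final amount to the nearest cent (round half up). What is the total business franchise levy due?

1 Jan – 28 Feb 2007: 2 months at 0.2% → $5,656,000 × 0.2% × 2/12 = $1,885.3333
1 Mar – 30 Apr 2007: 2 months at 1.75% → $5,656,000 × 1.75% × 2/12 = $16,496.6667
1 May – 31 Dec 2007: 8 months at 0.25% → $5,656,000 × 0.25% × 8/12 = $9,426.6667
Total = $27,808.6667

$27,808.67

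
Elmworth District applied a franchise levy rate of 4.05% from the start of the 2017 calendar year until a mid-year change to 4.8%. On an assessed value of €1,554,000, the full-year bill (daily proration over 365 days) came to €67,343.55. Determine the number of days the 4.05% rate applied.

227 days

Let d = days at the first rate; then 365 − d days at the second rate.
€1,554,000 × [4.05%·d + 4.8%·(365−d)] / 365 = €67,343.55
Solving gives d = 227, so the new rate took effect on August 16, 2017.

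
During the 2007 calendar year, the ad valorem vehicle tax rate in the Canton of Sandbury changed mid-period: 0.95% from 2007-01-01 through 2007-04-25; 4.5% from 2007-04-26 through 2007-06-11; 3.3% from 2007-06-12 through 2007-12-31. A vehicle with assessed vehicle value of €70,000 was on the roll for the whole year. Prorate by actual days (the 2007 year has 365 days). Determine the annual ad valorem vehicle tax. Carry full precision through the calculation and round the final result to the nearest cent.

€1,899.88

2007-01-01 to 2007-04-25: 115 days at 0.95% → €70,000 × 0.95% × 115/365 = €209.5205
2007-04-26 to 2007-06-11: 47 days at 4.5% → €70,000 × 4.5% × 47/365 = €405.6164
2007-06-12 to 2007-12-31: 203 days at 3.3% → €70,000 × 3.3% × 203/365 = €1,284.7397
Total = €1,899.8767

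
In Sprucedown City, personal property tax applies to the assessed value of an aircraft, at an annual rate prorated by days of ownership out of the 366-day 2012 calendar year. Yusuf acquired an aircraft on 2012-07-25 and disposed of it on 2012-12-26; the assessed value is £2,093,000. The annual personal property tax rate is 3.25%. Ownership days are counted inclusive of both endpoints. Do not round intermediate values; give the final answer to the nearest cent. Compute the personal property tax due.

£28,807.34

Days held (2012-07-25 to 2012-12-26): 155 out of 366
Tax = £2,093,000 × 3.25% × 155/366 = £28,807.3429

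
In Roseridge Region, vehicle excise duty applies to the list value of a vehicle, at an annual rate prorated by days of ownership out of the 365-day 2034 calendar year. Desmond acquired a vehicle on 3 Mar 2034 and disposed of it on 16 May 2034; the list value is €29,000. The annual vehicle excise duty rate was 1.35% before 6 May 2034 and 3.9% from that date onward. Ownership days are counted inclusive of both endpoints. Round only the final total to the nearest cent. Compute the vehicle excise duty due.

€102.73

3 Mar – 5 May 2034: 64 days at 1.35% → €29,000 × 1.35% × 64/365 = €68.6466
6 May – 16 May 2034: 11 days at 3.9% → €29,000 × 3.9% × 11/365 = €34.0849
Total = €102.7315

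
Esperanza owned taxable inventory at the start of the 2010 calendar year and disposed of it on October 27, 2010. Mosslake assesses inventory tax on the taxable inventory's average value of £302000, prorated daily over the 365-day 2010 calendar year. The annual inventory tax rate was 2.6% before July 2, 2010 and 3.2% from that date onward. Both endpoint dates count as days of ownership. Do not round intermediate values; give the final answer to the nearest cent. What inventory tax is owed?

January 1 – July 1, 2010: 182 days at 2.6% → £302000 × 2.6% × 182/365 = £3915.2438
July 2 – October 27, 2010: 118 days at 3.2% → £302000 × 3.2% × 118/365 = £3124.2521
Total = £7039.4959

£7039.50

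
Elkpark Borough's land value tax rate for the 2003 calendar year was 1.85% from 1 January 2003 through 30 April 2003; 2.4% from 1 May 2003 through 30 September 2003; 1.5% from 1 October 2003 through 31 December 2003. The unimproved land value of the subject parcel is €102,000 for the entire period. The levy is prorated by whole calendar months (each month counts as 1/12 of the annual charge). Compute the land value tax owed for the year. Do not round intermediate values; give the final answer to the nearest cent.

1 January – 30 April 2003: 4 months at 1.85% → €102,000 × 1.85% × 4/12 = €629.0000
1 May – 30 September 2003: 5 months at 2.4% → €102,000 × 2.4% × 5/12 = €1,020.0000
1 October – 31 December 2003: 3 months at 1.5% → €102,000 × 1.5% × 3/12 = €382.5000
Total = €2,031.5000

€2,031.50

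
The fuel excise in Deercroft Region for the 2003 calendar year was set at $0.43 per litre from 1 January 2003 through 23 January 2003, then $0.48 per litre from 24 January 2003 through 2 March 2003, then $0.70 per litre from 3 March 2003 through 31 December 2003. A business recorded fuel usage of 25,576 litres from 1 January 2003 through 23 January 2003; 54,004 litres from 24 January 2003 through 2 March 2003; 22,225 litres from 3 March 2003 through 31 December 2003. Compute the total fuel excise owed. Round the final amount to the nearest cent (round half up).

$52,477.10

1 January – 23 January 2003: 25,576 litres at $0.43/litre → $10,997.68
24 January – 2 March 2003: 54,004 litres at $0.48/litre → $25,921.92
3 March – 31 December 2003: 22,225 litres at $0.70/litre → $15,557.50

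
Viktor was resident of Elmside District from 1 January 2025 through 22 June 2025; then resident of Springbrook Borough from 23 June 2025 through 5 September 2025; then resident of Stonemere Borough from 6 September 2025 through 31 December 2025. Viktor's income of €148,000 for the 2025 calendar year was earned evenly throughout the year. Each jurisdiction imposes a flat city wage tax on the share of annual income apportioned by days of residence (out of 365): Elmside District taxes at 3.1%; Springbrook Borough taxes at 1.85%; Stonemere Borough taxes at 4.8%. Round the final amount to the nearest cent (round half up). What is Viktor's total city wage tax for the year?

Elmside District, 1 January – 22 June 2025: 173 days → €148,000 × 3.1% × 173/365 = €2,174.5863
Springbrook Borough, 23 June – 5 September 2025: 75 days → €148,000 × 1.85% × 75/365 = €562.6027
Stonemere Borough, 6 September – 31 December 2025: 117 days → €148,000 × 4.8% × 117/365 = €2,277.1726
Total = €5,014.3616

€5,014.36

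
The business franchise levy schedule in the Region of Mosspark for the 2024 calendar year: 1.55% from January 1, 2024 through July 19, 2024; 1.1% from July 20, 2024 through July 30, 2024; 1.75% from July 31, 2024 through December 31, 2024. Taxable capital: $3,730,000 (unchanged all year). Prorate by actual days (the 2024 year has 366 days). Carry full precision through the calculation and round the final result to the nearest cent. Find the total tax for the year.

$60,449.44

January 1 – July 19, 2024: 201 days at 1.55% → $3,730,000 × 1.55% × 201/366 = $31,750.8607
July 20 – July 30, 2024: 11 days at 1.1% → $3,730,000 × 1.1% × 11/366 = $1,233.1421
July 31 – December 31, 2024: 154 days at 1.75% → $3,730,000 × 1.75% × 154/366 = $27,465.4372
Total = $60,449.4399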